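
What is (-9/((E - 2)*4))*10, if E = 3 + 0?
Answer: -45/2 ≈ -22.500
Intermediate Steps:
E = 3
(-9/((E - 2)*4))*10 = (-9/((3 - 2)*4))*10 = (-9/(1*4))*10 = (-9/4)*10 = ((¼)*(-9))*10 = -9/4*10 = -45/2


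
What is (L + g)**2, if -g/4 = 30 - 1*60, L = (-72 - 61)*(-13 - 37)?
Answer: 45832900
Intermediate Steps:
L = 6650 (L = -133*(-50) = 6650)
g = 120 (g = -4*(30 - 1*60) = -4*(30 - 60) = -4*(-30) = 120)
(L + g)**2 = (6650 + 120)**2 = 6770**2 = 45832900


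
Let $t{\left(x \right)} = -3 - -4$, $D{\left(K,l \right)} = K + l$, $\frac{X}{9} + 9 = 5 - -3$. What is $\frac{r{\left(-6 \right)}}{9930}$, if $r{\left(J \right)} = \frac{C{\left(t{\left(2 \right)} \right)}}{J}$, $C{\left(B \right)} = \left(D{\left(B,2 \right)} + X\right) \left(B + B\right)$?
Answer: $\frac{1}{4965} \approx 0.00020141$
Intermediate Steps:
$X = -9$ ($X = -81 + 9 \left(5 - -3\right) = -81 + 9 \left(5 + 3\right) = -81 + 9 \cdot 8 = -81 + 72 = -9$)
$t{\left(x \right)} = 1$ ($t{\left(x \right)} = -3 + 4 = 1$)
$C{\left(B \right)} = 2 B \left(-7 + B\right)$ ($C{\left(B \right)} = \left(\left(B + 2\right) - 9\right) \left(B + B\right) = \left(\left(2 + B\right) - 9\right) 2 B = \left(-7 + B\right) 2 B = 2 B \left(-7 + B\right)$)
$r{\left(J \right)} = - \frac{12}{J}$ ($r{\left(J \right)} = \frac{2 \cdot 1 \left(-7 + 1\right)}{J} = \frac{2 \cdot 1 \left(-6\right)}{J} = - \frac{12}{J}$)
$\frac{r{\left(-6 \right)}}{9930} = \frac{\left(-12\right) \frac{1}{-6}}{9930} = \left(-12\right) \left(- \frac{1}{6}\right) \frac{1}{9930} = 2 \cdot \frac{1}{9930} = \frac{1}{4965}$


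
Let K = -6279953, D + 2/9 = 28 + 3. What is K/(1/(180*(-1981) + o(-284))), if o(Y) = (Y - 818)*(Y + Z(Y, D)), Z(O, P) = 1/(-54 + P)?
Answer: 3009416277130/11 ≈ 2.7358e+11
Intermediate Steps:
D = 277/9 (D = -2/9 + (28 + 3) = -2/9 + 31 = 277/9 ≈ 30.778)
o(Y) = (-818 + Y)*(-9/209 + Y) (o(Y) = (Y - 818)*(Y + 1/(-54 + 277/9)) = (-818 + Y)*(Y + 1/(-209/9)) = (-818 + Y)*(Y - 9/209) = (-818 + Y)*(-9/209 + Y))
K/(1/(180*(-1981) + o(-284))) = -6279953/(1/(180*(-1981) + (7362/209 + (-284)² - 170971/209*(-284)))) = -6279953/(1/(-356580 + (7362/209 + 80656 + 48555764/209))) = -6279953/(1/(-356580 + 3443170/11)) = -6279953/(1/(-479210/11)) = -6279953/(-11/479210) = -6279953*(-479210/11) = 3009416277130/11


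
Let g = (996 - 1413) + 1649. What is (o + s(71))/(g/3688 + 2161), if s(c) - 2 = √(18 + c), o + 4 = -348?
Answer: -6454/39855 + 461*√89/996375 ≈ -0.15757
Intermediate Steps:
o = -352 (o = -4 - 348 = -352)
g = 1232 (g = -417 + 1649 = 1232)
s(c) = 2 + √(18 + c)
(o + s(71))/(g/3688 + 2161) = (-352 + (2 + √(18 + 71)))/(1232/3688 + 2161) = (-352 + (2 + √89))/(1232*(1/3688) + 2161) = (-350 + √89)/(154/461 + 2161) = (-350 + √89)/(996375/461) = (-350 + √89)*(461/996375) = -6454/39855 + 461*√89/996375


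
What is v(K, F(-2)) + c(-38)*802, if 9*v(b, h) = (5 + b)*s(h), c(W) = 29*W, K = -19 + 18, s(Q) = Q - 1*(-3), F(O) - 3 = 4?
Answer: -7954196/9 ≈ -8.8380e+5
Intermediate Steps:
F(O) = 7 (F(O) = 3 + 4 = 7)
s(Q) = 3 + Q (s(Q) = Q + 3 = 3 + Q)
K = -1
v(b, h) = (3 + h)*(5 + b)/9 (v(b, h) = ((5 + b)*(3 + h))/9 = ((3 + h)*(5 + b))/9 = (3 + h)*(5 + b)/9)
v(K, F(-2)) + c(-38)*802 = (3 + 7)*(5 - 1)/9 + (29*(-38))*802 = (⅑)*10*4 - 1102*802 = 40/9 - 883804 = -7954196/9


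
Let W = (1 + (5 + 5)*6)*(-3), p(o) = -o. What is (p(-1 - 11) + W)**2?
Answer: 29241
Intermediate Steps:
W = -183 (W = (1 + 10*6)*(-3) = (1 + 60)*(-3) = 61*(-3) = -183)
(p(-1 - 11) + W)**2 = (-(-1 - 11) - 183)**2 = (-1*(-12) - 183)**2 = (12 - 183)**2 = (-171)**2 = 29241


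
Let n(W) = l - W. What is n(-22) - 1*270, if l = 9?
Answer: -239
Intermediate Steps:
n(W) = 9 - W
n(-22) - 1*270 = (9 - 1*(-22)) - 1*270 = (9 + 22) - 270 = 31 - 270 = -239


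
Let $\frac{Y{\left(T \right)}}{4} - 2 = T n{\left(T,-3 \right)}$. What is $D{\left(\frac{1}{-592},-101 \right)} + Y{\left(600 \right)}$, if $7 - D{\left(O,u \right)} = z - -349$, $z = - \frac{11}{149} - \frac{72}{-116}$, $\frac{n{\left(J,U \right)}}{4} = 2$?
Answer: $\frac{81517623}{4321} \approx 18865.0$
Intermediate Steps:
$n{\left(J,U \right)} = 8$ ($n{\left(J,U \right)} = 4 \cdot 2 = 8$)
$Y{\left(T \right)} = 8 + 32 T$ ($Y{\left(T \right)} = 8 + 4 T 8 = 8 + 4 \cdot 8 T = 8 + 32 T$)
$z = \frac{2363}{4321}$ ($z = \left(-11\right) \frac{1}{149} - - \frac{18}{29} = - \frac{11}{149} + \frac{18}{29} = \frac{2363}{4321} \approx 0.54686$)
$D{\left(O,u \right)} = - \frac{1480145}{4321}$ ($D{\left(O,u \right)} = 7 - \left(\frac{2363}{4321} - -349\right) = 7 - \left(\frac{2363}{4321} + 349\right) = 7 - \frac{1510392}{4321} = - \frac{1480145}{4321}$)
$D{\left(\frac{1}{-592},-101 \right)} + Y{\left(600 \right)} = - \frac{1480145}{4321} + \left(8 + 32 \cdot 600\right) = - \frac{1480145}{4321} + \left(8 + 19200\right) = - \frac{1480145}{4321} + 19208 = \frac{81517623}{4321}$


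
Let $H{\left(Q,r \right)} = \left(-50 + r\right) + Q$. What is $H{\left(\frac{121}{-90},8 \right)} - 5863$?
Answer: $- \frac{531571}{90} \approx -5906.3$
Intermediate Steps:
$H{\left(Q,r \right)} = -50 + Q + r$
$H{\left(\frac{121}{-90},8 \right)} - 5863 = \left(-50 + \frac{121}{-90} + 8\right) - 5863 = \left(-50 + 121 \left(- \frac{1}{90}\right) + 8\right) - 5863 = \left(-50 - \frac{121}{90} + 8\right) - 5863 = - \frac{3901}{90} - 5863 = - \frac{531571}{90}$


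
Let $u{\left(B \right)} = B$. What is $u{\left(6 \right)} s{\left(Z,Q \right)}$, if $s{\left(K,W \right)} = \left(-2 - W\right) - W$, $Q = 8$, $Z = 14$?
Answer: $-108$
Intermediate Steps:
$s{\left(K,W \right)} = -2 - 2 W$
$u{\left(6 \right)} s{\left(Z,Q \right)} = 6 \left(-2 - 16\right) = 6 \left(-18\right) = -108$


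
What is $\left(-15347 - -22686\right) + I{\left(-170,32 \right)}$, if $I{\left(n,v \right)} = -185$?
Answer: $7154$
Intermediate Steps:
$\left(-15347 - -22686\right) + I{\left(-170,32 \right)} = \left(-15347 - -22686\right) - 185 = \left(-15347 + 22686\right) - 185 = 7339 - 185 = 7154$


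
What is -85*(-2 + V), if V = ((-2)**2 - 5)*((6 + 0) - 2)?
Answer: 510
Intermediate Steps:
V = -4 (V = (4 - 5)*(6 - 2) = -1*4 = -4)
-85*(-2 + V) = -85*(-2 - 4) = -85*(-6) = 510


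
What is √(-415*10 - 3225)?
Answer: 5*I*√295 ≈ 85.878*I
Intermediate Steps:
√(-415*10 - 3225) = √(-4150 - 3225) = √(-7375) = 5*I*√295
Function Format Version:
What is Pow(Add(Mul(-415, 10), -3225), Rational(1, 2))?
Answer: Mul(5, I, Pow(295, Rational(1, 2))) ≈ Mul(85.878, I)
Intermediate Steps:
Pow(Add(Mul(-415, 10), -3225), Rational(1, 2)) = Pow(Add(-4150, -3225), Rational(1, 2)) = Pow(-7375, Rational(1, 2)) = Mul(5, I, Pow(295, Rational(1, 2)))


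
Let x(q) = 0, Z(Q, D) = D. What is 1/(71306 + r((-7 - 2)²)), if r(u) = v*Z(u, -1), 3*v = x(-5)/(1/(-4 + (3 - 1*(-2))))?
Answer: 1/71306 ≈ 1.4024e-5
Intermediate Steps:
v = 0 (v = (0/(1/(-4 + (3 - 1*(-2)))))/3 = (0/(1/(-4 + (3 + 2))))/3 = (0/(1/(-4 + 5)))/3 = (0/(1/1))/3 = (0/1)/3 = (0*1)/3 = (⅓)*0 = 0)
r(u) = 0 (r(u) = 0*(-1) = 0)
1/(71306 + r((-7 - 2)²)) = 1/(71306 + 0) = 1/71306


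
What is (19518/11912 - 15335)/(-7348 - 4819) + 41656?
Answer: 3018762181213/72466652 ≈ 41657.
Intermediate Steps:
(19518/11912 - 15335)/(-7348 - 4819) + 41656 = (19518*(1/11912) - 15335)/(-12167) + 41656 = (9759/5956 - 15335)*(-1/12167) + 41656 = -91325501/5956*(-1/12167) + 41656 = 91325501/72466652 + 41656 = 3018762181213/72466652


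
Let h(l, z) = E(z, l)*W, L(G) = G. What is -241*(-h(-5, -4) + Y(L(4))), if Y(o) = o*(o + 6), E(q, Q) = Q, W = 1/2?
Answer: -20485/2 ≈ -10243.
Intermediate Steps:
W = ½ ≈ 0.50000
h(l, z) = l/2 (h(l, z) = l*(½) = l/2)
Y(o) = o*(6 + o)
-241*(-h(-5, -4) + Y(L(4))) = -241*(-(-5)/2 + 4*(6 + 4)) = -241*(-1*(-5/2) + 4*10) = -241*(5/2 + 40) = -241*85/2 = -20485/2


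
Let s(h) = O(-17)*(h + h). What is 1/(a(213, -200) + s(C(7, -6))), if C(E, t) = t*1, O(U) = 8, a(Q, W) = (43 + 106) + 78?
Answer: 1/131 ≈ 0.0076336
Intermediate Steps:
a(Q, W) = 227 (a(Q, W) = 149 + 78 = 227)
C(E, t) = t
s(h) = 16*h (s(h) = 8*(h + h) = 8*(2*h) = 16*h)
1/(a(213, -200) + s(C(7, -6))) = 1/(227 + 16*(-6)) = 1/(227 - 96) = 1/131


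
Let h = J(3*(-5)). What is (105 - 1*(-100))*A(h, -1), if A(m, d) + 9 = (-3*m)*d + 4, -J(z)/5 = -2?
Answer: 5125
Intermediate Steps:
J(z) = 10 (J(z) = -5*(-2) = 10)
h = 10
A(m, d) = -5 - 3*d*m (A(m, d) = -9 + ((-3*m)*d + 4) = -9 + (-3*d*m + 4) = -9 + (4 - 3*d*m) = -5 - 3*d*m)
(105 - 1*(-100))*A(h, -1) = (105 - 1*(-100))*(-5 - 3*(-1)*10) = (105 + 100)*(-5 + 30) = 205*25 = 5125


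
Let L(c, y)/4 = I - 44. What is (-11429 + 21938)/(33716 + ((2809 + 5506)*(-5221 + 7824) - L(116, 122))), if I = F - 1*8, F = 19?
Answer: 3503/7225931 ≈ 0.00048478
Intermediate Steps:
I = 11 (I = 19 - 1*8 = 19 - 8 = 11)
L(c, y) = -132 (L(c, y) = 4*(11 - 44) = 4*(-33) = -132)
(-11429 + 21938)/(33716 + ((2809 + 5506)*(-5221 + 7824) - L(116, 122))) = (-11429 + 21938)/(33716 + ((2809 + 5506)*(-5221 + 7824) - 1*(-132))) = 10509/(33716 + (8315*2603 + 132)) = 10509/(33716 + (21643945 + 132)) = 10509/(33716 + 21644077) = 10509/21677793 = 10509*(1/21677793) = 3503/7225931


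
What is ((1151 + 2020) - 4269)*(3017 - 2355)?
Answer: -726876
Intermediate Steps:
((1151 + 2020) - 4269)*(3017 - 2355) = (3171 - 4269)*662 = -1098*662 = -726876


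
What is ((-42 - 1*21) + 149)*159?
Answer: 13674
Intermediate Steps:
((-42 - 1*21) + 149)*159 = ((-42 - 21) + 149)*159 = (-63 + 149)*159 = 86*159 = 13674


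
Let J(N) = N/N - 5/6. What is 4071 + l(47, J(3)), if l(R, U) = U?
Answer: 24427/6 ≈ 4071.2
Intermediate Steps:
J(N) = ⅙ (J(N) = 1 - 5*⅙ = 1 - ⅚ = ⅙)
4071 + l(47, J(3)) = 4071 + ⅙ = 24427/6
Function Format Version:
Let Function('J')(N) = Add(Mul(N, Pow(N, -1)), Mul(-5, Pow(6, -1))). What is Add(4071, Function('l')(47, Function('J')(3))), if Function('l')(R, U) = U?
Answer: Rational(24427, 6) ≈ 4071.2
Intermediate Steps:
Function('J')(N) = Rational(1, 6) (Function('J')(N) = Add(1, Mul(-5, Rational(1, 6))) = Add(1, Rational(-5, 6)) = Rational(1, 6))
Add(4071, Function('l')(47, Function('J')(3))) = Add(4071, Rational(1, 6)) = Rational(24427, 6)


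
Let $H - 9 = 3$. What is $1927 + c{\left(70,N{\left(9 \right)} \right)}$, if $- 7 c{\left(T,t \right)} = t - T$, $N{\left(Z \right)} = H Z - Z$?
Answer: $\frac{13460}{7} \approx 1922.9$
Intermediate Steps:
$H = 12$ ($H = 9 + 3 = 12$)
$N{\left(Z \right)} = 11 Z$ ($N{\left(Z \right)} = 12 Z - Z = 11 Z$)
$c{\left(T,t \right)} = - \frac{t}{7} + \frac{T}{7}$ ($c{\left(T,t \right)} = - \frac{t - T}{7} = - \frac{t}{7} + \frac{T}{7}$)
$1927 + c{\left(70,N{\left(9 \right)} \right)} = 1927 + \left(- \frac{11 \cdot 9}{7} + \frac{1}{7} \cdot 70\right) = 1927 + \left(\left(- \frac{1}{7}\right) 99 + 10\right) = 1927 + \left(- \frac{99}{7} + 10\right) = 1927 - \frac{29}{7} = \frac{13460}{7}$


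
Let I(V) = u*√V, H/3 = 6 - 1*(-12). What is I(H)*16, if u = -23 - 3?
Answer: -1248*√6 ≈ -3057.0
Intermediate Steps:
H = 54 (H = 3*(6 - 1*(-12)) = 3*(6 + 12) = 3*18 = 54)
u = -26
I(V) = -26*√V
I(H)*16 = -78*√6*16 = -1248*√6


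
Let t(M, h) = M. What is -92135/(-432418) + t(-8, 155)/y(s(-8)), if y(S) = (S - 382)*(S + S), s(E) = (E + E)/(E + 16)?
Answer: 8628751/41512128 ≈ 0.20786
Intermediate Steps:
s(E) = 2*E/(16 + E) (s(E) = (2*E)/(16 + E) = 2*E/(16 + E))
y(S) = 2*S*(-382 + S) (y(S) = (-382 + S)*(2*S) = 2*S*(-382 + S))
-92135/(-432418) + t(-8, 155)/y(s(-8)) = -92135/(-432418) - 8*(-1/(4*(-382 + 2*(-8)/(16 - 8)))) = -92135*(-1/432418) - 8*(-1/(4*(-382 + 2*(-8)/8))) = 92135/432418 - 8*(-1/(4*(-382 + 2*(-8)*(1/8)))) = 92135/432418 - 8*(-1/(4*(-382 - 2))) = 92135/432418 - 8/(2*(-2)*(-384)) = 92135/432418 - 8/1536 = 92135/432418 - 8*1/1536 = 92135/432418 - 1/192 = 8628751/41512128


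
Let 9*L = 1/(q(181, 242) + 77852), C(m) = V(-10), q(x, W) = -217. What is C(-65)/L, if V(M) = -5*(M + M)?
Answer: 69871500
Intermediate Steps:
V(M) = -10*M
C(m) = 100 (C(m) = -10*(-10) = 100)
L = 1/698715 (L = 1/(9*(-217 + 77852)) = (1/9)/77635 = (1/9)*(1/77635) = 1/698715 ≈ 1.4312e-6)
C(-65)/L = 100/(1/698715) = 100*698715 = 69871500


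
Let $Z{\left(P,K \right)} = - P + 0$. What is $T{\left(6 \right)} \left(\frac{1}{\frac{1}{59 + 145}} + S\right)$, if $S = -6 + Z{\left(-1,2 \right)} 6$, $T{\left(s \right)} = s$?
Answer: $1224$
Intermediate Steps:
$Z{\left(P,K \right)} = - P$
$S = 0$ ($S = -6 + \left(-1\right) \left(-1\right) 6 = -6 + 1 \cdot 6 = -6 + 6 = 0$)
$T{\left(6 \right)} \left(\frac{1}{\frac{1}{59 + 145}} + S\right) = 6 \left(\frac{1}{\frac{1}{59 + 145}} + 0\right) = 6 \left(\frac{1}{\frac{1}{204}} + 0\right) = 6 \left(204 + 0\right) = 6 \cdot 204 = 1224$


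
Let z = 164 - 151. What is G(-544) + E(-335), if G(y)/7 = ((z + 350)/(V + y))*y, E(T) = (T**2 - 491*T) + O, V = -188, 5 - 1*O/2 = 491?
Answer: 16935210/61 ≈ 2.7763e+5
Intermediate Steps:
O = -972 (O = 10 - 2*491 = 10 - 982 = -972)
z = 13
E(T) = -972 + T**2 - 491*T (E(T) = (T**2 - 491*T) - 972 = -972 + T**2 - 491*T)
G(y) = 2541*y/(-188 + y) (G(y) = 7*(((13 + 350)/(-188 + y))*y) = 7*((363/(-188 + y))*y) = 7*(363*y/(-188 + y)) = 2541*y/(-188 + y))
G(-544) + E(-335) = 2541*(-544)/(-188 - 544) + (-972 + (-335)**2 - 491*(-335)) = 2541*(-544)/(-732) + (-972 + 112225 + 164485) = 2541*(-544)*(-1/732) + 275738 = 115192/61 + 275738 = 16935210/61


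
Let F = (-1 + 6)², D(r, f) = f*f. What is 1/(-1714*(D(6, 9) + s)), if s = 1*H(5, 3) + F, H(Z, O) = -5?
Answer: -1/173114 ≈ -5.7765e-6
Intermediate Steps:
D(r, f) = f²
F = 25 (F = 5² = 25)
s = 20 (s = 1*(-5) + 25 = -5 + 25 = 20)
1/(-1714*(D(6, 9) + s)) = 1/(-1714*(9² + 20)) = 1/(-1714*(81 + 20)) = 1/(-1714*101) = 1/(-173114) = -1/173114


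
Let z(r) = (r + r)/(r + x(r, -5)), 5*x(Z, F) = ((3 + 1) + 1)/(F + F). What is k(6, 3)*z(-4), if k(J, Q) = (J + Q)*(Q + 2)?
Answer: 3600/41 ≈ 87.805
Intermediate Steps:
x(Z, F) = 1/(2*F) (x(Z, F) = (((3 + 1) + 1)/(F + F))/5 = ((4 + 1)/((2*F)))/5 = (5*(1/(2*F)))/5 = (5/(2*F))/5 = 1/(2*F))
k(J, Q) = (2 + Q)*(J + Q) (k(J, Q) = (J + Q)*(2 + Q) = (2 + Q)*(J + Q))
z(r) = 2*r/(-1/10 + r) (z(r) = (r + r)/(r + (1/2)/(-5)) = (2*r)/(r + (1/2)*(-1/5)) = (2*r)/(r - 1/10) = (2*r)/(-1/10 + r) = 2*r/(-1/10 + r))
k(6, 3)*z(-4) = (3**2 + 2*6 + 2*3 + 6*3)*(20*(-4)/(-1 + 10*(-4))) = (9 + 12 + 6 + 18)*(20*(-4)/(-1 - 40)) = 45*(20*(-4)/(-41)) = 45*(20*(-4)*(-1/41)) = 45*(80/41) = 3600/41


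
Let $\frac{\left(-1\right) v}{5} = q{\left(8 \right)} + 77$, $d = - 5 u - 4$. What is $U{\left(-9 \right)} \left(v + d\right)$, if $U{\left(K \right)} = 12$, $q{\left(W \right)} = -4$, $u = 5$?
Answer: $-4728$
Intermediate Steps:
$d = -29$ ($d = \left(-5\right) 5 - 4 = -25 - 4 = -29$)
$v = -365$ ($v = - 5 \left(-4 + 77\right) = \left(-5\right) 73 = -365$)
$U{\left(-9 \right)} \left(v + d\right) = 12 \left(-365 - 29\right) = 12 \left(-394\right) = -4728$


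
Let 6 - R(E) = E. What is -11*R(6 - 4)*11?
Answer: -484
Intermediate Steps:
R(E) = 6 - E
-11*R(6 - 4)*11 = -11*(6 - (6 - 4))*11 = -11*(6 - 1*2)*11 = -11*(6 - 2)*11 = -11*4*11 = -44*11 = -484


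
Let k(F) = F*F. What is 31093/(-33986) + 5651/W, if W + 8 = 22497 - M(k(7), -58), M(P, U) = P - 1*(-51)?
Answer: -504086291/760912554 ≈ -0.66248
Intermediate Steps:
k(F) = F²
M(P, U) = 51 + P (M(P, U) = P + 51 = 51 + P)
W = 22389 (W = -8 + (22497 - (51 + 7²)) = -8 + (22497 - (51 + 49)) = -8 + (22497 - 1*100) = -8 + (22497 - 100) = -8 + 22397 = 22389)
31093/(-33986) + 5651/W = 31093/(-33986) + 5651/22389 = 31093*(-1/33986) + 5651*(1/22389) = -31093/33986 + 5651/22389 = -504086291/760912554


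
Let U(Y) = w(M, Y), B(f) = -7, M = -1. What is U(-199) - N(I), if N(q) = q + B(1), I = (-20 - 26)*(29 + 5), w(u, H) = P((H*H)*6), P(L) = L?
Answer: 239177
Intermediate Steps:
w(u, H) = 6*H**2 (w(u, H) = (H*H)*6 = H**2*6 = 6*H**2)
U(Y) = 6*Y**2
I = -1564 (I = -46*34 = -1564)
N(q) = -7 + q (N(q) = q - 7 = -7 + q)
U(-199) - N(I) = 6*(-199)**2 - (-7 - 1564) = 6*39601 - 1*(-1571) = 237606 + 1571 = 239177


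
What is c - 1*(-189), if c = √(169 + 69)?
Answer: 189 + √238 ≈ 204.43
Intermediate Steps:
c = √238 ≈ 15.427
c - 1*(-189) = √238 - 1*(-189) = √238 + 189 = 189 + √238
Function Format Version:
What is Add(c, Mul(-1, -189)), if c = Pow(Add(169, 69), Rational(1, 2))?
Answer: Add(189, Pow(238, Rational(1, 2))) ≈ 204.43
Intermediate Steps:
c = Pow(238, Rational(1, 2)) ≈ 15.427
Add(c, Mul(-1, -189)) = Add(Pow(238, Rational(1, 2)), Mul(-1, -189)) = Add(Pow(238, Rational(1, 2)), 189) = Add(189, Pow(238, Rational(1, 2)))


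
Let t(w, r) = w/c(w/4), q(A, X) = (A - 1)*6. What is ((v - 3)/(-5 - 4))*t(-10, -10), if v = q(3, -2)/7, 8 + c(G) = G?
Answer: 20/147 ≈ 0.13605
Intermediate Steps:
c(G) = -8 + G
q(A, X) = -6 + 6*A (q(A, X) = (-1 + A)*6 = -6 + 6*A)
v = 12/7 (v = (-6 + 6*3)/7 = (-6 + 18)*(⅐) = 12*(⅐) = 12/7 ≈ 1.7143)
t(w, r) = w/(-8 + w/4)
((v - 3)/(-5 - 4))*t(-10, -10) = ((12/7 - 3)/(-5 - 4))*(4*(-10)/(-32 - 10)) = (-9/7/(-9))*(4*(-10)/(-42)) = (-9/7*(-⅑))*(4*(-10)*(-1/42)) = (⅐)*(20/21) = 20/147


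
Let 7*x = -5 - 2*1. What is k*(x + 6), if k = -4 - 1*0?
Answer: -20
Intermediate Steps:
k = -4 (k = -4 + 0 = -4)
x = -1 (x = (-5 - 2*1)/7 = (-5 - 2)/7 = (1/7)*(-7) = -1)
k*(x + 6) = -4*(-1 + 6) = -4*5 = -20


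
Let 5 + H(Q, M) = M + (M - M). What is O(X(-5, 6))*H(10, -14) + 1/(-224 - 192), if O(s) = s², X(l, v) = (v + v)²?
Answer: -163897345/416 ≈ -3.9398e+5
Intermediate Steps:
H(Q, M) = -5 + M (H(Q, M) = -5 + (M + (M - M)) = -5 + (M + 0) = -5 + M)
X(l, v) = 4*v² (X(l, v) = (2*v)² = 4*v²)
O(X(-5, 6))*H(10, -14) + 1/(-224 - 192) = (4*6²)²*(-5 - 14) + 1/(-224 - 192) = (4*36)²*(-19) + 1/(-416) = 144²*(-19) - 1/416 = 20736*(-19) - 1/416 = -393984 - 1/416 = -163897345/416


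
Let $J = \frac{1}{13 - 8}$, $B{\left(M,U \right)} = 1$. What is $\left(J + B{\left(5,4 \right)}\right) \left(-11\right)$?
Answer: $- \frac{66}{5} \approx -13.2$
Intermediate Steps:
$J = \frac{1}{5} \approx 0.2$
$\left(J + B{\left(5,4 \right)}\right) \left(-11\right) = \left(\frac{1}{5} + 1\right) \left(-11\right) = \frac{6}{5} \left(-11\right) = - \frac{66}{5}$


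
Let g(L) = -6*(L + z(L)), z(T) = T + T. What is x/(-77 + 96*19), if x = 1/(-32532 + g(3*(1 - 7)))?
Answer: -1/56267376 ≈ -1.7772e-8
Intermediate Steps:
z(T) = 2*T
g(L) = -18*L (g(L) = -6*(L + 2*L) = -18*L)
x = -1/32208 (x = 1/(-32532 - 54*(1 - 7)) = 1/(-32532 - 54*(-6)) = 1/(-32532 - 18*(-18)) = 1/(-32532 + 324) = 1/(-32208) = -1/32208 ≈ -3.1048e-5)
x/(-77 + 96*19) = -1/(32208*(-77 + 96*19)) = -1/(32208*(-77 + 1824)) = -1/32208/1747 = -1/32208*1/1747 = -1/56267376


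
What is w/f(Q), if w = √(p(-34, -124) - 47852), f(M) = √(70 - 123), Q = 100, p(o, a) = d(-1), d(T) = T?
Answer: 3*√281801/53 ≈ 30.048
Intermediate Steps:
p(o, a) = -1
f(M) = I*√53 (f(M) = √(-53) = I*√53)
w = 3*I*√5317 (w = √(-1 - 47852) = √(-47853) = 3*I*√5317 ≈ 218.75*I)
w/f(Q) = (3*I*√5317)/((I*√53)) = (3*I*√5317)*(-I*√53/53) = 3*√281801/53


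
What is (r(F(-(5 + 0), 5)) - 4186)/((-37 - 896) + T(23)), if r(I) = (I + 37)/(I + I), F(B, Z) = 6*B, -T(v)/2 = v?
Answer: 251167/58740 ≈ 4.2759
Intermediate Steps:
T(v) = -2*v
r(I) = (37 + I)/(2*I) (r(I) = (37 + I)/((2*I)) = (37 + I)*(1/(2*I)) = (37 + I)/(2*I))
(r(F(-(5 + 0), 5)) - 4186)/((-37 - 896) + T(23)) = ((37 + 6*(-(5 + 0)))/(2*((6*(-(5 + 0))))) - 4186)/((-37 - 896) - 2*23) = ((37 + 6*(-1*5))/(2*((6*(-1*5)))) - 4186)/(-933 - 46) = ((37 + 6*(-5))/(2*((6*(-5)))) - 4186)/(-979) = ((1/2)*(37 - 30)/(-30) - 4186)*(-1/979) = ((1/2)*(-1/30)*7 - 4186)*(-1/979) = (-7/60 - 4186)*(-1/979) = -251167/60*(-1/979) = 251167/58740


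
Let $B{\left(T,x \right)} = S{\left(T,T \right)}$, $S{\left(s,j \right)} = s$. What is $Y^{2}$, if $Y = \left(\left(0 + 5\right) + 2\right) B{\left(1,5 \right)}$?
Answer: $49$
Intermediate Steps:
$B{\left(T,x \right)} = T$
$Y = 7$ ($Y = \left(\left(0 + 5\right) + 2\right) 1 = \left(5 + 2\right) 1 = 7 \cdot 1 = 7$)
$Y^{2} = 7^{2} = 49$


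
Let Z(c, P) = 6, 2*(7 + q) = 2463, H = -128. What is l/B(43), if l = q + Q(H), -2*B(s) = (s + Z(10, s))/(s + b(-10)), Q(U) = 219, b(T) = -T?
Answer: -153011/49 ≈ -3122.7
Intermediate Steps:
q = 2449/2 (q = -7 + (1/2)*2463 = -7 + 2463/2 = 2449/2 ≈ 1224.5)
B(s) = -(6 + s)/(2*(10 + s)) (B(s) = -(s + 6)/(2*(s - 1*(-10))) = -(6 + s)/(2*(s + 10)) = -(6 + s)/(2*(10 + s)))
l = 2887/2 (l = 2449/2 + 219 = 2887/2 ≈ 1443.5)
l/B(43) = 2887/(2*(((-6 - 1*43)/(2*(10 + 43))))) = 2887/(2*(((1/2)*(-6 - 43)/53))) = 2887/(2*(((1/2)*(1/53)*(-49)))) = 2887/(2*(-49/106)) = (2887/2)*(-106/49) = -153011/49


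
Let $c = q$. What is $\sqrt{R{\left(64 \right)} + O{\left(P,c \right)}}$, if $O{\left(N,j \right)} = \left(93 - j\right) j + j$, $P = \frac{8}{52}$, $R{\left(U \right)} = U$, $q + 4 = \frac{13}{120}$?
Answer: $\frac{i \sqrt{4564249}}{120} \approx 17.803 i$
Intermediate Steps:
$q = - \frac{467}{120}$ ($q = -4 + \frac{13}{120} = - \frac{467}{120} \approx -3.8917$)
$P = \frac{2}{13}$ ($P = 8 \cdot \frac{1}{52} = \frac{2}{13} \approx 0.15385$)
$c = - \frac{467}{120} \approx -3.8917$
$O{\left(N,j \right)} = j + j \left(93 - j\right)$ ($O{\left(N,j \right)} = j \left(93 - j\right) + j = j + j \left(93 - j\right)$)
$\sqrt{R{\left(64 \right)} + O{\left(P,c \right)}} = \sqrt{64 - \frac{467 \left(94 - - \frac{467}{120}\right)}{120}} = \sqrt{64 - \frac{467 \left(94 + \frac{467}{120}\right)}{120}} = \sqrt{64 - \frac{5485849}{14400}} = \sqrt{- \frac{4564249}{14400}} = \frac{i \sqrt{4564249}}{120}$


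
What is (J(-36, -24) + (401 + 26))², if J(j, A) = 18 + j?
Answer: 167281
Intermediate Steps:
(J(-36, -24) + (401 + 26))² = ((18 - 36) + (401 + 26))² = (-18 + 427)² = 409² = 167281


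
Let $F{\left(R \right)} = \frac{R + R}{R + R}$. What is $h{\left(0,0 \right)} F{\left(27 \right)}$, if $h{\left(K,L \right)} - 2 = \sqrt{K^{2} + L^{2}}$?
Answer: $2$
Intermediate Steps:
$h{\left(K,L \right)} = 2 + \sqrt{K^{2} + L^{2}}$
$F{\left(R \right)} = 1$ ($F{\left(R \right)} = \frac{2 R}{2 R} = 2 R \frac{1}{2 R} = 1$)
$h{\left(0,0 \right)} F{\left(27 \right)} = \left(2 + \sqrt{0^{2} + 0^{2}}\right) 1 = \left(2 + \sqrt{0 + 0}\right) 1 = \left(2 + \sqrt{0}\right) 1 = \left(2 + 0\right) 1 = 2 \cdot 1 = 2$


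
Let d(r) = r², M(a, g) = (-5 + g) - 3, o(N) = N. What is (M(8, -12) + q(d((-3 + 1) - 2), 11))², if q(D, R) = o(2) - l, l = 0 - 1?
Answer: 289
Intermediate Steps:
M(a, g) = -8 + g
l = -1
q(D, R) = 3 (q(D, R) = 2 - 1*(-1) = 2 + 1 = 3)
(M(8, -12) + q(d((-3 + 1) - 2), 11))² = ((-8 - 12) + 3)² = (-20 + 3)² = (-17)² = 289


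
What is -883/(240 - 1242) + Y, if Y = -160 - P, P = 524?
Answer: -684485/1002 ≈ -683.12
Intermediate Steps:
Y = -684 (Y = -160 - 1*524 = -160 - 524 = -684)
-883/(240 - 1242) + Y = -883/(240 - 1242) - 684 = -883/(-1002) - 684 = -1/1002*(-883) - 684 = 883/1002 - 684 = -684485/1002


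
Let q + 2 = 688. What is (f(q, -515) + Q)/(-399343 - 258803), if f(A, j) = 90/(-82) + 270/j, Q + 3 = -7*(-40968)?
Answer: -201839255/463225093 ≈ -0.43573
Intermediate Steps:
q = 686 (q = -2 + 688 = 686)
Q = 286773 (Q = -3 - 7*(-40968) = -3 + 286776 = 286773)
f(A, j) = -45/41 + 270/j (f(A, j) = 90*(-1/82) + 270/j = -45/41 + 270/j)
(f(q, -515) + Q)/(-399343 - 258803) = ((-45/41 + 270/(-515)) + 286773)/(-399343 - 258803) = ((-45/41 + 270*(-1/515)) + 286773)/(-658146) = ((-45/41 - 54/103) + 286773)*(-1/658146) = (-6849/4223 + 286773)*(-1/658146) = (1211035530/4223)*(-1/658146) = -201839255/463225093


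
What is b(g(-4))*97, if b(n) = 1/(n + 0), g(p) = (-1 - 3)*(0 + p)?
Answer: 97/16 ≈ 6.0625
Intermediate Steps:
g(p) = -4*p
b(n) = 1/n
b(g(-4))*97 = 97/(-4*(-4)) = 97/16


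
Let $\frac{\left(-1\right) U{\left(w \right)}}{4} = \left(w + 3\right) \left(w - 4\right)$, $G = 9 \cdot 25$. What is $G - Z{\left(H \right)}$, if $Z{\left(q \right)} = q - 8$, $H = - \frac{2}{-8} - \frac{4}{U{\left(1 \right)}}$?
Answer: $\frac{1397}{6} \approx 232.83$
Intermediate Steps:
$G = 225$
$U{\left(w \right)} = - 4 \left(-4 + w\right) \left(3 + w\right)$ ($U{\left(w \right)} = - 4 \left(w + 3\right) \left(w - 4\right) = - 4 \left(3 + w\right) \left(-4 + w\right) = - 4 \left(-4 + w\right) \left(3 + w\right)$)
$H = \frac{1}{6}$ ($H = - \frac{2}{-8} - \frac{4}{48 - 4 \cdot 1^{2} + 4 \cdot 1} = \left(-2\right) \left(- \frac{1}{8}\right) - \frac{4}{48 - 4 + 4} = \frac{1}{4} - \frac{4}{48 - 4 + 4} = \frac{1}{4} - \frac{4}{48} = \frac{1}{4} - \frac{1}{12} = \frac{1}{6} \approx 0.16667$)
$Z{\left(q \right)} = -8 + q$ ($Z{\left(q \right)} = q - 8 = -8 + q$)
$G - Z{\left(H \right)} = 225 - \left(-8 + \frac{1}{6}\right) = 225 - - \frac{47}{6} = 225 + \frac{47}{6} = \frac{1397}{6}$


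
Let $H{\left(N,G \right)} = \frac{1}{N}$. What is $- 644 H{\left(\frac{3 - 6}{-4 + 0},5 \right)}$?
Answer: $- \frac{2576}{3} \approx -858.67$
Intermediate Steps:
$- 644 H{\left(\frac{3 - 6}{-4 + 0},5 \right)} = - \frac{644}{\left(3 - 6\right) \frac{1}{-4 + 0}} = - \frac{644}{\left(-3\right) \frac{1}{-4}} = - \frac{644}{\left(-3\right) \left(- \frac{1}{4}\right)} = - \frac{644}{\frac{3}{4}} = \left(-644\right) \frac{4}{3} = - \frac{2576}{3}$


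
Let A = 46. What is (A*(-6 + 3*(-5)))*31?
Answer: -29946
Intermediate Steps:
(A*(-6 + 3*(-5)))*31 = (46*(-6 + 3*(-5)))*31 = (46*(-6 - 15))*31 = (46*(-21))*31 = -966*31 = -29946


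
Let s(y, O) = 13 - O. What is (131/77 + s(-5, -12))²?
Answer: 4227136/5929 ≈ 712.96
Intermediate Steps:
(131/77 + s(-5, -12))² = (131/77 + (13 - 1*(-12)))² = (131*(1/77) + (13 + 12))² = (131/77 + 25)² = (2056/77)² = 4227136/5929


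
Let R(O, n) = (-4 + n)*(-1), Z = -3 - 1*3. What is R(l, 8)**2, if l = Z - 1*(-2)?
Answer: 16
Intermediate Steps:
Z = -6 (Z = -3 - 3 = -6)
l = -4 (l = -6 - 1*(-2) = -6 + 2 = -4)
R(O, n) = 4 - n
R(l, 8)**2 = (4 - 1*8)**2 = (4 - 8)**2 = (-4)**2 = 16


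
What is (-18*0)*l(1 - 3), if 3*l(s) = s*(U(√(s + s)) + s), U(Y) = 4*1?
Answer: 0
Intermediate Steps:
U(Y) = 4
l(s) = s*(4 + s)/3 (l(s) = (s*(4 + s))/3 = s*(4 + s)/3)
(-18*0)*l(1 - 3) = (-18*0)*((1 - 3)*(4 + (1 - 3))/3) = 0*((⅓)*(-2)*(4 - 2)) = 0*((⅓)*(-2)*2) = 0*(-4/3) = 0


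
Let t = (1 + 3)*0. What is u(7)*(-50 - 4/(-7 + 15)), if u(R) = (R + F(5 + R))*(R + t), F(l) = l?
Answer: -13433/2 ≈ -6716.5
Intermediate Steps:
t = 0 (t = 4*0 = 0)
u(R) = R*(5 + 2*R) (u(R) = (R + (5 + R))*(R + 0) = (5 + 2*R)*R = R*(5 + 2*R))
u(7)*(-50 - 4/(-7 + 15)) = (7*(5 + 2*7))*(-50 - 4/(-7 + 15)) = (7*(5 + 14))*(-50 - 4/8) = (7*19)*(-50 - 4*⅛) = 133*(-50 - ½) = 133*(-101/2) = -13433/2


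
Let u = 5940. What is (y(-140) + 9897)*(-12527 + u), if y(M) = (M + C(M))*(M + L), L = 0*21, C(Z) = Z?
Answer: -323401939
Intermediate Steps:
L = 0
y(M) = 2*M**2 (y(M) = (M + M)*(M + 0) = (2*M)*M = 2*M**2)
(y(-140) + 9897)*(-12527 + u) = (2*(-140)**2 + 9897)*(-12527 + 5940) = (2*19600 + 9897)*(-6587) = (39200 + 9897)*(-6587) = 49097*(-6587) = -323401939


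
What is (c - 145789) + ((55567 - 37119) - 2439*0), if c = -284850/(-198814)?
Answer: -12658444362/99407 ≈ -1.2734e+5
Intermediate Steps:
c = 142425/99407 (c = -284850*(-1/198814) = 142425/99407 ≈ 1.4327)
(c - 145789) + ((55567 - 37119) - 2439*0) = (142425/99407 - 145789) + ((55567 - 37119) - 2439*0) = -14492304698/99407 + (18448 + 0) = -14492304698/99407 + 18448 = -12658444362/99407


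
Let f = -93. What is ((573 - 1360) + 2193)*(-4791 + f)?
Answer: -6866904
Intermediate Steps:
((573 - 1360) + 2193)*(-4791 + f) = ((573 - 1360) + 2193)*(-4791 - 93) = (-787 + 2193)*(-4884) = 1406*(-4884) = -6866904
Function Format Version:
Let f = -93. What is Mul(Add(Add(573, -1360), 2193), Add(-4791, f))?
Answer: -6866904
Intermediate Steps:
Mul(Add(Add(573, -1360), 2193), Add(-4791, f)) = Mul(Add(Add(573, -1360), 2193), Add(-4791, -93)) = Mul(Add(-787, 2193), -4884) = Mul(1406, -4884) = -6866904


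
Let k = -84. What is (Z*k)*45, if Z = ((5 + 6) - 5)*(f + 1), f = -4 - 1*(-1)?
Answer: 45360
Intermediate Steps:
f = -3 (f = -4 + 1 = -3)
Z = -12 (Z = ((5 + 6) - 5)*(-3 + 1) = (11 - 5)*(-2) = 6*(-2) = -12)
(Z*k)*45 = -12*(-84)*45 = 1008*45 = 45360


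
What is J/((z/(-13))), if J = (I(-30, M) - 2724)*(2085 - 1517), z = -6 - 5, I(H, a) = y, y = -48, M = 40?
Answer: -1860768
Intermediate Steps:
I(H, a) = -48
z = -11
J = -1574496 (J = (-48 - 2724)*(2085 - 1517) = -2772*568 = -1574496)
J/((z/(-13))) = -1574496/((-11/(-13))) = -1574496/((-11*(-1/13))) = -1574496/11/13 = -1574496*13/11 = -1860768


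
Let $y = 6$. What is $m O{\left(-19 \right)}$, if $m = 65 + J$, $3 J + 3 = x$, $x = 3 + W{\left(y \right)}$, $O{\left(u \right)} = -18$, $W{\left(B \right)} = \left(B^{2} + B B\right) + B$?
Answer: $-1638$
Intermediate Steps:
$W{\left(B \right)} = B + 2 B^{2}$ ($W{\left(B \right)} = \left(B^{2} + B^{2}\right) + B = 2 B^{2} + B = B + 2 B^{2}$)
$x = 81$ ($x = 3 + 6 \left(1 + 2 \cdot 6\right) = 3 + 6 \left(1 + 12\right) = 3 + 6 \cdot 13 = 3 + 78 = 81$)
$J = 26$ ($J = -1 + \frac{1}{3} \cdot 81 = -1 + 27 = 26$)
$m = 91$ ($m = 65 + 26 = 91$)
$m O{\left(-19 \right)} = 91 \left(-18\right) = -1638$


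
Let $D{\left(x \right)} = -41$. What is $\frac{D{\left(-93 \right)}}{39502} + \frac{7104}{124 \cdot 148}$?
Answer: $\frac{472753}{1224562} \approx 0.38606$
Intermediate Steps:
$\frac{D{\left(-93 \right)}}{39502} + \frac{7104}{124 \cdot 148} = - \frac{41}{39502} + \frac{7104}{124 \cdot 148} = \left(-41\right) \frac{1}{39502} + \frac{7104}{18352} = - \frac{41}{39502} + 7104 \cdot \frac{1}{18352} = - \frac{41}{39502} + \frac{12}{31} = \frac{472753}{1224562}$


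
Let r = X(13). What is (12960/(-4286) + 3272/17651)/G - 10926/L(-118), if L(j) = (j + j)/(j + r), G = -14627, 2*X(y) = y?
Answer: -674035537439599615/130574613905396 ≈ -5162.1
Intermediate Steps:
X(y) = y/2
r = 13/2 (r = (1/2)*13 = 13/2 ≈ 6.5000)
L(j) = 2*j/(13/2 + j) (L(j) = (j + j)/(j + 13/2) = (2*j)/(13/2 + j) = 2*j/(13/2 + j))
(12960/(-4286) + 3272/17651)/G - 10926/L(-118) = (12960/(-4286) + 3272/17651)/(-14627) - 10926/(4*(-118)/(13 + 2*(-118))) = (12960*(-1/4286) + 3272*(1/17651))*(-1/14627) - 10926/(4*(-118)/(13 - 236)) = (-6480/2143 + 3272/17651)*(-1/14627) - 10926/(4*(-118)/(-223)) = -107366584/37826093*(-1/14627) - 10926/(4*(-118)*(-1/223)) = 107366584/553282262311 - 10926/472/223 = 107366584/553282262311 - 10926*223/472 = 107366584/553282262311 - 1218249/236 = -674035537439599615/130574613905396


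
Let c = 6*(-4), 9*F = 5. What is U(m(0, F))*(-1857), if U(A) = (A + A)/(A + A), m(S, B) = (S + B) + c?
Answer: -1857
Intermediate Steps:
F = 5/9 (F = (⅑)*5 = 5/9 ≈ 0.55556)
c = -24
m(S, B) = -24 + B + S (m(S, B) = (S + B) - 24 = (B + S) - 24 = -24 + B + S)
U(A) = 1 (U(A) = (2*A)/((2*A)) = (2*A)*(1/(2*A)) = 1)
U(m(0, F))*(-1857) = 1*(-1857) = -1857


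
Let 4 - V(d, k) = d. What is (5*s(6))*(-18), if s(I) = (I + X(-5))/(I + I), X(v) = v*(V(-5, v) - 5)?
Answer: 105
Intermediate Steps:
V(d, k) = 4 - d
X(v) = 4*v (X(v) = v*((4 - 1*(-5)) - 5) = v*((4 + 5) - 5) = v*(9 - 5) = v*4 = 4*v)
s(I) = (-20 + I)/(2*I) (s(I) = (I + 4*(-5))/(I + I) = (I - 20)/((2*I)) = (-20 + I)*(1/(2*I)) = (-20 + I)/(2*I))
(5*s(6))*(-18) = (5*((½)*(-20 + 6)/6))*(-18) = (5*((½)*(⅙)*(-14)))*(-18) = (5*(-7/6))*(-18) = -35/6*(-18) = 105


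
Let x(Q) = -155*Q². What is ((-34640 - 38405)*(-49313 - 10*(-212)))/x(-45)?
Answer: -229814179/20925 ≈ -10983.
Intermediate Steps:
((-34640 - 38405)*(-49313 - 10*(-212)))/x(-45) = ((-34640 - 38405)*(-49313 - 10*(-212)))/((-155*(-45)²)) = (-73045*(-49313 + 2120))/((-155*2025)) = -73045*(-47193)/(-313875) = 3447212685*(-1/313875) = -229814179/20925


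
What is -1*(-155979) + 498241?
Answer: 654220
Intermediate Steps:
-1*(-155979) + 498241 = 155979 + 498241 = 654220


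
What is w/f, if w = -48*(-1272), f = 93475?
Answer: 61056/93475 ≈ 0.65318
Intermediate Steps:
w = 61056
w/f = 61056/93475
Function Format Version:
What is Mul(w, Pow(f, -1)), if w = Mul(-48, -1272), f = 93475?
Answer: Rational(61056, 93475) ≈ 0.65318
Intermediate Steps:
w = 61056
Mul(w, Pow(f, -1)) = Mul(61056, Pow(93475, -1)) = Mul(61056, Rational(1, 93475)) = Rational(61056, 93475)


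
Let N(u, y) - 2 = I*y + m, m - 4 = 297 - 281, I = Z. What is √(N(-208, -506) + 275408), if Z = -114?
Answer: √333114 ≈ 577.16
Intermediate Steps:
I = -114
m = 20 (m = 4 + (297 - 281) = 4 + 16 = 20)
N(u, y) = 22 - 114*y (N(u, y) = 2 + (-114*y + 20) = 2 + (20 - 114*y) = 22 - 114*y)
√(N(-208, -506) + 275408) = √((22 - 114*(-506)) + 275408) = √((22 + 57684) + 275408) = √(57706 + 275408) = √333114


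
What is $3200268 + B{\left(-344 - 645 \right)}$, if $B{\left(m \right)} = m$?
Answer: $3199279$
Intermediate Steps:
$3200268 + B{\left(-344 - 645 \right)} = 3200268 - 989 = 3199279$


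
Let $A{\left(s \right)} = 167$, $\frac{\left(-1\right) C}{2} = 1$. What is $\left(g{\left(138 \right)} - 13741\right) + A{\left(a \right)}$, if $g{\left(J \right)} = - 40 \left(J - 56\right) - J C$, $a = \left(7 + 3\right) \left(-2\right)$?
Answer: $-16578$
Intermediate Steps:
$C = -2$ ($C = \left(-2\right) 1 = -2$)
$a = -20$ ($a = 10 \left(-2\right) = -20$)
$g{\left(J \right)} = 2240 - 38 J$ ($g{\left(J \right)} = - 40 \left(J - 56\right) - J \left(-2\right) = - 40 \left(-56 + J\right) - - 2 J = \left(2240 - 40 J\right) + 2 J = 2240 - 38 J$)
$\left(g{\left(138 \right)} - 13741\right) + A{\left(a \right)} = \left(\left(2240 - 5244\right) - 13741\right) + 167 = \left(-3004 - 13741\right) + 167 = -16745 + 167 = -16578$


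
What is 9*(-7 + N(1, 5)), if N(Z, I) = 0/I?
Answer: -63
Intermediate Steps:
N(Z, I) = 0
9*(-7 + N(1, 5)) = 9*(-7 + 0) = 9*(-7) = -63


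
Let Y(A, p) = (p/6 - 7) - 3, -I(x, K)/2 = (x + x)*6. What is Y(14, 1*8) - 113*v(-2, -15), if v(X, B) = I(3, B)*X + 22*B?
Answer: 63028/3 ≈ 21009.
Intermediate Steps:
I(x, K) = -24*x (I(x, K) = -2*(x + x)*6 = -2*2*x*6 = -24*x)
Y(A, p) = -10 + p/6 (Y(A, p) = (p*(⅙) - 7) - 3 = (p/6 - 7) - 3 = (-7 + p/6) - 3 = -10 + p/6)
v(X, B) = -72*X + 22*B (v(X, B) = (-24*3)*X + 22*B = -72*X + 22*B)
Y(14, 1*8) - 113*v(-2, -15) = (-10 + (1*8)/6) - 113*(-72*(-2) + 22*(-15)) = (-10 + (⅙)*8) - 113*(144 - 330) = (-10 + 4/3) - 113*(-186) = -26/3 + 21018 = 63028/3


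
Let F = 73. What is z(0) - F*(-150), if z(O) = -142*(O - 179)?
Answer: 36368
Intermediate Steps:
z(O) = 25418 - 142*O (z(O) = -142*(-179 + O) = 25418 - 142*O)
z(0) - F*(-150) = (25418 - 142*0) - 73*(-150) = (25418 + 0) - 1*(-10950) = 25418 + 10950 = 36368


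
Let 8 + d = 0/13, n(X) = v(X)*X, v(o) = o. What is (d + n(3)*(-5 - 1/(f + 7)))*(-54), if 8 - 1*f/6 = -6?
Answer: 260928/91 ≈ 2867.3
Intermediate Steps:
f = 84 (f = 48 - 6*(-6) = 48 + 36 = 84)
n(X) = X**2 (n(X) = X*X = X**2)
d = -8 (d = -8 + 0/13 = -8 + 0*(1/13) = -8 + 0 = -8)
(d + n(3)*(-5 - 1/(f + 7)))*(-54) = (-8 + 3**2*(-5 - 1/(84 + 7)))*(-54) = (-8 + 9*(-5 - 1/91))*(-54) = (-8 + 9*(-456/91))*(-54) = (-8 - 4104/91)*(-54) = -4832/91*(-54) = 260928/91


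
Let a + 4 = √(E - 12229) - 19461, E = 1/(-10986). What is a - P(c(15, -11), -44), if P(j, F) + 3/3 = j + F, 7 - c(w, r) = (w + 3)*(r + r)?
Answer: -19823 + I*√1475944875870/10986 ≈ -19823.0 + 110.58*I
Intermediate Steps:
c(w, r) = 7 - 2*r*(3 + w) (c(w, r) = 7 - (w + 3)*(r + r) = 7 - (3 + w)*2*r = 7 - 2*r*(3 + w))
E = -1/10986 ≈ -9.1025e-5
P(j, F) = -1 + F + j (P(j, F) = -1 + (j + F) = -1 + (F + j) = -1 + F + j)
a = -19465 + I*√1475944875870/10986 (a = -4 + (√(-1/10986 - 12229) - 19461) = -4 + (√(-134347795/10986) - 19461) = -4 + (I*√1475944875870/10986 - 19461) = -4 + (-19461 + I*√1475944875870/10986) = -19465 + I*√1475944875870/10986 ≈ -19465.0 + 110.58*I)
a - P(c(15, -11), -44) = (-19465 + I*√1475944875870/10986) - (-1 - 44 + (7 - 6*(-11) - 2*(-11)*15)) = (-19465 + I*√1475944875870/10986) - (-1 - 44 + (7 + 66 + 330)) = (-19465 + I*√1475944875870/10986) - (-1 - 44 + 403) = (-19465 + I*√1475944875870/10986) - 1*358 = (-19465 + I*√1475944875870/10986) - 358 = -19823 + I*√1475944875870/10986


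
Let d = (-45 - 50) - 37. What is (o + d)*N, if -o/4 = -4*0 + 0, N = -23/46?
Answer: 66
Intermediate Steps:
N = -1/2 (N = -23*1/46 = -1/2 ≈ -0.50000)
o = 0 (o = -4*(-4*0 + 0) = -4*(0 + 0) = -4*0 = 0)
d = -132 (d = -95 - 37 = -132)
(o + d)*N = (0 - 132)*(-1/2) = -132*(-1/2) = 66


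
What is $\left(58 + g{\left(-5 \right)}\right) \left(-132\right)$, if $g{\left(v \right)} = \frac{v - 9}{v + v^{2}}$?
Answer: $- \frac{37818}{5} \approx -7563.6$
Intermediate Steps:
$g{\left(v \right)} = \frac{-9 + v}{v + v^{2}}$
$\left(58 + g{\left(-5 \right)}\right) \left(-132\right) = \left(58 + \frac{-9 - 5}{\left(-5\right) \left(1 - 5\right)}\right) \left(-132\right) = \left(58 - \frac{1}{5} \frac{1}{-4} \left(-14\right)\right) \left(-132\right) = \left(58 - \left(- \frac{1}{20}\right) \left(-14\right)\right) \left(-132\right) = \left(58 - \frac{7}{10}\right) \left(-132\right) = \frac{573}{10} \left(-132\right) = - \frac{37818}{5}$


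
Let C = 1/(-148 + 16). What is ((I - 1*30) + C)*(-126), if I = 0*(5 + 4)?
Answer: 83181/22 ≈ 3781.0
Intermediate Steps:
C = -1/132 (C = 1/(-132) = -1/132 ≈ -0.0075758)
I = 0 (I = 0*9 = 0)
((I - 1*30) + C)*(-126) = ((0 - 1*30) - 1/132)*(-126) = ((0 - 30) - 1/132)*(-126) = (-30 - 1/132)*(-126) = -3961/132*(-126) = 83181/22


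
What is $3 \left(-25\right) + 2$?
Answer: $-73$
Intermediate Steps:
$3 \left(-25\right) + 2 = -75 + 2 = -73$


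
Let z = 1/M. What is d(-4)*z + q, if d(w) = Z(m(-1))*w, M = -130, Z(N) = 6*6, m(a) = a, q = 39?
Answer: 2607/65 ≈ 40.108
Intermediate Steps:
Z(N) = 36
z = -1/130 (z = 1/(-130) = -1/130 ≈ -0.0076923)
d(w) = 36*w
d(-4)*z + q = (36*(-4))*(-1/130) + 39 = -144*(-1/130) + 39 = 72/65 + 39 = 2607/65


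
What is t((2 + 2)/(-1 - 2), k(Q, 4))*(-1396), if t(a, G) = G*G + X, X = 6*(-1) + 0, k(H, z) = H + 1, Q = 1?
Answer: 2792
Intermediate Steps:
k(H, z) = 1 + H
X = -6 (X = -6 + 0 = -6)
t(a, G) = -6 + G**2 (t(a, G) = G*G - 6 = G**2 - 6 = -6 + G**2)
t((2 + 2)/(-1 - 2), k(Q, 4))*(-1396) = (-6 + (1 + 1)**2)*(-1396) = (-6 + 2**2)*(-1396) = (-6 + 4)*(-1396) = -2*(-1396) = 2792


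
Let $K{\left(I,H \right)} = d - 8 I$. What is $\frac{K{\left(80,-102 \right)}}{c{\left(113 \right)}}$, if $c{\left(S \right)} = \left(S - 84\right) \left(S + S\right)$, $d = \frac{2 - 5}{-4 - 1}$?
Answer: $- \frac{3197}{32770} \approx -0.097559$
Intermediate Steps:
$d = \frac{3}{5}$ ($d = - \frac{3}{-5} = \left(-3\right) \left(- \frac{1}{5}\right) = \frac{3}{5} \approx 0.6$)
$K{\left(I,H \right)} = \frac{3}{5} - 8 I$
$c{\left(S \right)} = 2 S \left(-84 + S\right)$ ($c{\left(S \right)} = \left(-84 + S\right) 2 S = 2 S \left(-84 + S\right)$)
$\frac{K{\left(80,-102 \right)}}{c{\left(113 \right)}} = \frac{\frac{3}{5} - 640}{2 \cdot 113 \left(-84 + 113\right)} = \frac{\frac{3}{5} - 640}{2 \cdot 113 \cdot 29} = - \frac{3197}{5 \cdot 6554} = \left(- \frac{3197}{5}\right) \frac{1}{6554} = - \frac{3197}{32770}$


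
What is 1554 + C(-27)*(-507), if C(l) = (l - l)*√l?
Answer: 1554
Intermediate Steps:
C(l) = 0 (C(l) = 0*√l = 0)
1554 + C(-27)*(-507) = 1554 + 0*(-507) = 1554 + 0 = 1554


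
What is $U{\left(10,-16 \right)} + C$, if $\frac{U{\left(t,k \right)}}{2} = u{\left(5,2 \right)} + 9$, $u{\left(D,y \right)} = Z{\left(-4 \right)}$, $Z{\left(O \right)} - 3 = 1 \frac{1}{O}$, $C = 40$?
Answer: $\frac{127}{2} \approx 63.5$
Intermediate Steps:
$Z{\left(O \right)} = 3 + \frac{1}{O}$ ($Z{\left(O \right)} = 3 + 1 \frac{1}{O} = 3 + \frac{1}{O}$)
$u{\left(D,y \right)} = \frac{11}{4}$ ($u{\left(D,y \right)} = 3 + \frac{1}{-4} = 3 - \frac{1}{4} = \frac{11}{4}$)
$U{\left(t,k \right)} = \frac{47}{2}$ ($U{\left(t,k \right)} = 2 \left(\frac{11}{4} + 9\right) = 2 \cdot \frac{47}{4} = \frac{47}{2}$)
$U{\left(10,-16 \right)} + C = \frac{47}{2} + 40 = \frac{127}{2}$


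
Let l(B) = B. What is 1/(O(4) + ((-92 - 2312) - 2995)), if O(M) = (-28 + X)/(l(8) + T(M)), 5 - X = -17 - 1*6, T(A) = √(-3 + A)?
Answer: -1/5399 ≈ -0.00018522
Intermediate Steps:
X = 28 (X = 5 - (-17 - 1*6) = 5 - (-17 - 6) = 5 - 1*(-23) = 5 + 23 = 28)
O(M) = 0 (O(M) = (-28 + 28)/(8 + √(-3 + M)) = 0/(8 + √(-3 + M)) = 0)
1/(O(4) + ((-92 - 2312) - 2995)) = 1/(0 + ((-92 - 2312) - 2995)) = 1/(0 + (-2404 - 2995)) = 1/(0 - 5399) = 1/(-5399) = -1/5399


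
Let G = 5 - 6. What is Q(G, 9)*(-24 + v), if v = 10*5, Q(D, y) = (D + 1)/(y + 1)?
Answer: 0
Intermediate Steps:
G = -1
Q(D, y) = (1 + D)/(1 + y)
v = 50
Q(G, 9)*(-24 + v) = ((1 - 1)/(1 + 9))*(-24 + 50) = (0/10)*26 = ((⅒)*0)*26 = 0*26 = 0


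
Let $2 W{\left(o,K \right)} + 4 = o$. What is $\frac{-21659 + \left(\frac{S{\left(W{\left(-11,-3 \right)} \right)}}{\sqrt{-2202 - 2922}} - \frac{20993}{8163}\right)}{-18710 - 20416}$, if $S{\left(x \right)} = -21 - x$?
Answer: $\frac{88411705}{159692769} - \frac{3 i \sqrt{1281}}{22275736} \approx 0.55364 - 4.8202 \cdot 10^{-6} i$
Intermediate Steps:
$W{\left(o,K \right)} = -2 + \frac{o}{2}$
$\frac{-21659 + \left(\frac{S{\left(W{\left(-11,-3 \right)} \right)}}{\sqrt{-2202 - 2922}} - \frac{20993}{8163}\right)}{-18710 - 20416} = \frac{-21659 + \left(\frac{-21 - \left(-2 + \frac{1}{2} \left(-11\right)\right)}{\sqrt{-2202 - 2922}} - \frac{20993}{8163}\right)}{-18710 - 20416} = \frac{-21659 + \left(\frac{-21 - \left(-2 - \frac{11}{2}\right)}{\sqrt{-5124}} - \frac{20993}{8163}\right)}{-39126} = \left(-21659 - \left(\frac{20993}{8163} - \frac{-21 - - \frac{15}{2}}{2 i \sqrt{1281}}\right)\right) \left(- \frac{1}{39126}\right) = \left(-21659 - \left(\frac{20993}{8163} - \left(-21 + \frac{15}{2}\right) \left(- \frac{i \sqrt{1281}}{2562}\right)\right)\right) \left(- \frac{1}{39126}\right) = \left(-21659 - \left(\frac{20993}{8163} + \frac{27 \left(- \frac{i \sqrt{1281}}{2562}\right)}{2}\right)\right) \left(- \frac{1}{39126}\right) = \left(-21659 - \left(\frac{20993}{8163} - \frac{9 i \sqrt{1281}}{1708}\right)\right) \left(- \frac{1}{39126}\right) = \left(- \frac{176823410}{8163} + \frac{9 i \sqrt{1281}}{1708}\right) \left(- \frac{1}{39126}\right) = \frac{88411705}{159692769} - \frac{3 i \sqrt{1281}}{22275736}$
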